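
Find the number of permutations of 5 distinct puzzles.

The number of ways to arrange 5 distinct objects is 5!.

Final answer: 5! = 120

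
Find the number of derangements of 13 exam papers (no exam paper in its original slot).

Use the recurrence D(n) = (n-1)(D(n-1) + D(n-2)) with D(0)=1, D(1)=0.
D(2) = 1 x (0 + 1) = 1
D(3) = 2 x (1 + 0) = 2
D(4) = 3 x (2 + 1) = 9
D(5) = 4 x (9 + 2) = 44
D(6) = 5 x (44 + 9) = 265
D(7) = 6 x (265 + 44) = 1854
D(8) = 7 x (1854 + 265) = 14833
D(9) = 8 x (14833 + 1854) = 133496
D(10) = 9 x (133496 + 14833) = 1334961
D(11) = 10 x (1334961 + 133496) = 14684570
D(12) = 11 x (14684570 + 1334961) = 176214841
D(13) = 12 x (D(12) + D(11)) = 12 x (176214841 + 14684570)

Final answer: D(13) = 2290792932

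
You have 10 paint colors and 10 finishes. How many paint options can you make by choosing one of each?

By the multiplication principle: 10 x 10.

Final answer: 100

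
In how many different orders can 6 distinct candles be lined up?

The number of ways to arrange 6 distinct objects is 6!.

Final answer: 6! = 720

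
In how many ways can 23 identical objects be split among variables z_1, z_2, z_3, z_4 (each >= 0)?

Stars and bars with 23 stars and 3 bars:
C(23+4-1, 4-1) = C(26,3).

Final answer: C(26,3) = 2600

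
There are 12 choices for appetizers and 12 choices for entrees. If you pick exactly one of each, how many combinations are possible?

By the multiplication principle: 12 x 12.

Final answer: 144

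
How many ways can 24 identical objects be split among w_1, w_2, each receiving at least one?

Substitute w'_i = w_i - 1 (so w'_i >= 0). Then sum w'_i = 24 - 2 = 22.
Stars and bars: C(22+2-1, 2-1) = C(23,1).

Final answer: C(23,1) = 23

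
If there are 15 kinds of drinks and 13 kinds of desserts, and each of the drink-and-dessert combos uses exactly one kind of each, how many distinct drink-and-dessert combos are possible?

By the multiplication principle: 15 x 13.

Final answer: 195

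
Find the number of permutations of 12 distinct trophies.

The number of ways to arrange 12 distinct objects is 12!.

Final answer: 12! = 479001600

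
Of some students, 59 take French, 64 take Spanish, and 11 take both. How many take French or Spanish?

|A union B| = |A| + |B| - |A intersect B| = 59 + 64 - 11.

Final answer: 112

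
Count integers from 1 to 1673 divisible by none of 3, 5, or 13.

|div by 3|=557, |div by 5|=334, |div by 13|=128.
|div by 3&5|=111, |div by 3&13|=42, |div by 5&13|=25, |div by all|=8.
By inclusion-exclusion, divisible by at least one: 557+334+128-111-42-25+8 = 849.
Not divisible by any: 1673 - 849.

Final answer: 824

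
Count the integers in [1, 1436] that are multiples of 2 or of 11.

Multiples of 2: 718. Multiples of 11: 130. Of both (lcm=22): 65.
By inclusion-exclusion: 718 + 130 - 65.

Final answer: 783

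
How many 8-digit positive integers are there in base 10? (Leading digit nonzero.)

Leading digit: 9 options (nonzero). Other 7 digit(s): 10 options each.
Total: 9 x 10^7.

Final answer: 90000000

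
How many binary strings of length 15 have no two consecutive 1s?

Classify by the final bit: ...0 gives a(n-1) strings, ...01 gives a(n-2) strings. Thus a(n) = a(n-1) + a(n-2) with a(1)=2, a(2)=3.
Iterating the recurrence: a(1)=2, a(2)=3, a(3)=5, a(4)=8, a(5)=13, a(6)=21, a(7)=34, a(8)=55, a(9)=89, a(10)=144, a(11)=233, a(12)=377, a(13)=610, a(14)=987, a(15)=1597.

Final answer: 1597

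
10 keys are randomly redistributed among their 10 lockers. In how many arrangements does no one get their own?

Derangements satisfy D(n) = (n-1)(D(n-1) + D(n-2)), starting from D(0)=1, D(1)=0.
D(2) = 1 x (0 + 1) = 1
D(3) = 2 x (1 + 0) = 2
D(4) = 3 x (2 + 1) = 9
D(5) = 4 x (9 + 2) = 44
D(6) = 5 x (44 + 9) = 265
D(7) = 6 x (265 + 44) = 1854
D(8) = 7 x (1854 + 265) = 14833
D(9) = 8 x (14833 + 1854) = 133496
D(10) = 9 x (D(9) + D(8)) = 9 x (133496 + 14833)

Final answer: D(10) = 1334961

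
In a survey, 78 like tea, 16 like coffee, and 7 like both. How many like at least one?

|A union B| = |A| + |B| - |A intersect B| = 78 + 16 - 7.

Final answer: 87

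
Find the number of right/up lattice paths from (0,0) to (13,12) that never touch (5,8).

Total paths to (13,12): C(25,12) = 5200300.
Paths through (5,8): C(13,8) x C(12,4) = 637065.
Avoiding (5,8): 5200300 - 637065.

Final answer: 4563235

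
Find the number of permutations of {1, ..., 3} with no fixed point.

Derangements satisfy D(n) = (n-1)(D(n-1) + D(n-2)), starting from D(0)=1, D(1)=0.
D(2) = 1 x (0 + 1) = 1
D(3) = 2 x (D(2) + D(1)) = 2 x (1 + 0)

Final answer: D(3) = 2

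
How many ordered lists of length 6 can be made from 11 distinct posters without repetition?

P(11,6) = 11!/(11-6)! = 11!/5!.

Final answer: P(11,6) = 332640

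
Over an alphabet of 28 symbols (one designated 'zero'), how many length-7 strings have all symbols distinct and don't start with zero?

The leading digit has 27 choices (anything but zero); the next has 27 (anything but the first), then 26, and so on, one fewer each time.
Total: 27 x 27 x 26 x 25 x 24 x 23 x 22.

Final answer: 5754434400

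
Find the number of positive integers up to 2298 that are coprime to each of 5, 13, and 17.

|div by 5|=459, |div by 13|=176, |div by 17|=135.
|div by 5&13|=35, |div by 5&17|=27, |div by 13&17|=10, |div by all|=2.
By inclusion-exclusion, divisible by at least one: 459+176+135-35-27-10+2 = 700.
Not divisible by any: 2298 - 700.

Final answer: 1598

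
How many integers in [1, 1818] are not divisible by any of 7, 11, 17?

|div by 7|=259, |div by 11|=165, |div by 17|=106.
|div by 7&11|=23, |div by 7&17|=15, |div by 11&17|=9, |div by all|=1.
By inclusion-exclusion, divisible by at least one: 259+165+106-23-15-9+1 = 484.
Not divisible by any: 1818 - 484.

Final answer: 1334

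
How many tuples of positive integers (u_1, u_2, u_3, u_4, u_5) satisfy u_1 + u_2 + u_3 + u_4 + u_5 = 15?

Substitute u'_i = u_i - 1 (so u'_i >= 0). Then sum u'_i = 15 - 5 = 10.
Stars and bars: C(10+5-1, 5-1) = C(14,4).

Final answer: C(14,4) = 1001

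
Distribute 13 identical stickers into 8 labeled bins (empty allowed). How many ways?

Stars and bars: C(n+k-1, k-1) = C(20,7).

Final answer: C(20,7) = 77520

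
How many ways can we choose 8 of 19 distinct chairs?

C(19,8) = 19!/(8! x (19-8)!).

Final answer: C(19,8) = 75582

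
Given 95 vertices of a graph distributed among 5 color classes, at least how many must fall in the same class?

By pigeonhole with 95 objects and 5 categories: ceiling(95/5).

Final answer: 19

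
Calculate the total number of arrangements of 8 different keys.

The number of ways to arrange 8 distinct objects is 8!.

Final answer: 8! = 40320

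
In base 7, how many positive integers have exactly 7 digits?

In base 7, the leading digit has 6 choices (1..6); each of the remaining 6 digits has 7 choices.
Total: 6 x 7^6.

Final answer: 705894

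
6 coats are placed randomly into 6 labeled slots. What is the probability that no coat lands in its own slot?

Derangements satisfy D(n) = (n-1)(D(n-1) + D(n-2)), starting from D(0)=1, D(1)=0.
Building up: D(2)=1, D(3)=2, D(4)=9, D(5)=44, D(6)=265.
Total arrangements: 6! = 720.
Probability = D(6)/6! = 53/144.

Final answer: D(6)/6! = 265/720 = 0.368056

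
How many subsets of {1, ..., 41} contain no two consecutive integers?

Let a(n) count such subsets of {1, ..., n}. Either n is excluded (a(n-1) ways) or n is included, forcing n-1 out (a(n-2) ways), so a(n) = a(n-1) + a(n-2) with a(1)=2, a(2)=3.
Building up term by term: a(1)=2, a(2)=3, a(3)=5, a(4)=8, a(5)=13, a(6)=21, a(7)=34, a(8)=55, a(9)=89, a(10)=144, a(11)=233, a(12)=377, a(13)=610, a(14)=987, a(15)=1597, a(16)=2584, a(17)=4181, a(18)=6765, a(19)=10946, a(20)=17711, a(21)=28657, a(22)=46368, a(23)=75025, a(24)=121393, a(25)=196418, a(26)=317811, a(27)=514229, a(28)=832040, a(29)=1346269, a(30)=2178309, a(31)=3524578, a(32)=5702887, a(33)=9227465, a(34)=14930352, a(35)=24157817, a(36)=39088169, a(37)=63245986, a(38)=102334155, a(39)=165580141, a(40)=267914296, a(41)=433494437.

Final answer: 433494437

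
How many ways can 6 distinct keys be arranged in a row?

The number of ways to arrange 6 distinct objects is 6!.

Final answer: 6! = 720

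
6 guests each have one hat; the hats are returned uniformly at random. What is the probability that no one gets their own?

D(n) = (n-1)(D(n-1) + D(n-2)), D(0)=1, D(1)=0.
Building up: D(2)=1, D(3)=2, D(4)=9, D(5)=44, D(6)=265.
Total arrangements: 6! = 720.
Probability = D(6)/6! = 53/144.

Final answer: D(6)/6! = 265/720 = 0.368056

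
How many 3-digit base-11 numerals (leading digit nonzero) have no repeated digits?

The leading digit has 10 choices (anything but zero); the next has 10 (anything but the first), then 9, and so on, one fewer each time.
Total: 10 x 10 x 9.

Final answer: 900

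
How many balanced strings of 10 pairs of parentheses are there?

This is a standard Catalan-number count: the answer is C_n. Here n = 10 (pairs).
C_n = C(2n,n)/(n+1), so C_{10} = C(20,10)/11 = 184756/11.

Final answer: C_{10} = 16796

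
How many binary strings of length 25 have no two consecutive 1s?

A valid string ends in 0 (append to any length-(n-1) valid string) or in 01 (append to any length-(n-2) valid string), so a(n) = a(n-1) + a(n-2) with a(1)=2, a(2)=3.
Computing successive values: a(1)=2, a(2)=3, a(3)=5, a(4)=8, a(5)=13, a(6)=21, a(7)=34, a(8)=55, a(9)=89, a(10)=144, a(11)=233, a(12)=377, a(13)=610, a(14)=987, a(15)=1597, a(16)=2584, a(17)=4181, a(18)=6765, a(19)=10946, a(20)=17711, a(21)=28657, a(22)=46368, a(23)=75025, a(24)=121393, a(25)=196418.

Final answer: 196418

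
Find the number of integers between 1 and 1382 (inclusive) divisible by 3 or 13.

Multiples of 3: 460. Multiples of 13: 106. Of both (lcm=39): 35.
By inclusion-exclusion: 460 + 106 - 35.

Final answer: 531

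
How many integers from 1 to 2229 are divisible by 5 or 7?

Multiples of 5: 445. Multiples of 7: 318. Of both (lcm=35): 63.
By inclusion-exclusion: 445 + 318 - 63.

Final answer: 700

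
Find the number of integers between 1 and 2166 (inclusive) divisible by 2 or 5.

Multiples of 2: 1083. Multiples of 5: 433. Of both (lcm=10): 216.
By inclusion-exclusion: 1083 + 433 - 216.

Final answer: 1300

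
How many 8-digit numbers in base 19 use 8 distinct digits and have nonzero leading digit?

The leading digit has 18 choices (anything but zero); the next has 18 (anything but the first), then 17, and so on, one fewer each time.
Total: 18 x 18 x 17 x 16 x 15 x 14 x 13 x 12.

Final answer: 2887073280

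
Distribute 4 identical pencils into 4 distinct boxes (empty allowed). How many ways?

Stars and bars: C(n+k-1, k-1) = C(7,3).

Final answer: C(7,3) = 35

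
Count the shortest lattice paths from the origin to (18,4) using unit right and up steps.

Each path has 18 right steps and 4 up steps in some order (22 steps total).
Choose which 4 of the 22 steps are up: C(22,4).

Final answer: C(22,4) = 7315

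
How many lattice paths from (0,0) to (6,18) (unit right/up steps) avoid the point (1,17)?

Total paths to (6,18): C(24,18) = 134596.
Paths through (1,17): C(18,17) x C(6,1) = 108.
Avoiding (1,17): 134596 - 108.

Final answer: 134488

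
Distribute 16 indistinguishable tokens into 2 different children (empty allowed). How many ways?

Stars and bars: C(n+k-1, k-1) = C(17,1).

Final answer: C(17,1) = 17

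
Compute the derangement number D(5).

Use the recurrence D(n) = (n-1)(D(n-1) + D(n-2)) with D(0)=1, D(1)=0.
Building up: D(2)=1, D(3)=2, D(4)=9.
D(5) = 4 x (D(4) + D(3)) = 4 x (9 + 2).

Final answer: D(5) = 44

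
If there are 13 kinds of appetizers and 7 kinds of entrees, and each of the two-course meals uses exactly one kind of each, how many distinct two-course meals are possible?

By the multiplication principle: 13 x 7.

Final answer: 91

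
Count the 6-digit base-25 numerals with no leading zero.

These are the integers in [25^5, 25^6), so the count is 25^6 - 25^5 = 24 x 25^5.

Final answer: 234375000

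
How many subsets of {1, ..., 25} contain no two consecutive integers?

Let a(n) count such subsets of {1, ..., n}. Either n is excluded (a(n-1) ways) or n is included, forcing n-1 out (a(n-2) ways), so a(n) = a(n-1) + a(n-2) with a(1)=2, a(2)=3.
Building up term by term: a(1)=2, a(2)=3, a(3)=5, a(4)=8, a(5)=13, a(6)=21, a(7)=34, a(8)=55, a(9)=89, a(10)=144, a(11)=233, a(12)=377, a(13)=610, a(14)=987, a(15)=1597, a(16)=2584, a(17)=4181, a(18)=6765, a(19)=10946, a(20)=17711, a(21)=28657, a(22)=46368, a(23)=75025, a(24)=121393, a(25)=196418.

Final answer: 196418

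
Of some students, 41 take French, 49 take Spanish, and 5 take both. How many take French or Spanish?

|A union B| = |A| + |B| - |A intersect B| = 41 + 49 - 5.

Final answer: 85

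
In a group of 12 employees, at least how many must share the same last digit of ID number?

There are 10 possible values for last digit of ID number. With 12 employees and 10 categories, by pigeonhole: ceiling(12/10).

Final answer: 2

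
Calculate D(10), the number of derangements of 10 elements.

Use the recurrence D(n) = (n-1)(D(n-1) + D(n-2)) with D(0)=1, D(1)=0.
Building up: D(2)=1, D(3)=2, D(4)=9, D(5)=44, D(6)=265, D(7)=1854, D(8)=14833, D(9)=133496.
D(10) = 9 x (D(9) + D(8)) = 9 x (133496 + 14833).

Final answer: D(10) = 1334961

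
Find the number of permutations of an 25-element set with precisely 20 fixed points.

Choose which 20 elements are fixed: C(25,20) = 53130.
Derange the remaining 5 using D(j) = (j-1)(D(j-1) + D(j-2)), D(0)=1, D(1)=0: D(2)=1, D(3)=2, D(4)=9, D(5)=44.
Total: 53130 x 44.

Final answer: C(25,20) D(5) = 2337720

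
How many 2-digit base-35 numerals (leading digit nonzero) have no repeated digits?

The leading digit has 34 choices (anything but zero); the next has 34 (anything but the first), then 33, and so on, one fewer each time.
Total: 34 x 34.

Final answer: 1156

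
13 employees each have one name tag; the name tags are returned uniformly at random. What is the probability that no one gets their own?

Derangements satisfy D(n) = (n-1)(D(n-1) + D(n-2)), starting from D(0)=1, D(1)=0.
Building up: D(2)=1, D(3)=2, D(4)=9, D(5)=44, D(6)=265, D(7)=1854, D(8)=14833, D(9)=133496, D(10)=1334961, D(11)=14684570, D(12)=176214841, D(13)=2290792932.
Total arrangements: 13! = 6227020800.
Probability = D(13)/13! = 63633137/172972800.

Final answer: D(13)/13! = 2290792932/6227020800 = 0.367879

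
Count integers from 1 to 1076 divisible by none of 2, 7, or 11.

|div by 2|=538, |div by 7|=153, |div by 11|=97.
|div by 2&7|=76, |div by 2&11|=48, |div by 7&11|=13, |div by all|=6.
By inclusion-exclusion, divisible by at least one: 538+153+97-76-48-13+6 = 657.
Not divisible by any: 1076 - 657.

Final answer: 419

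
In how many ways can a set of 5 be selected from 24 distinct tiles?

C(24,5) = 24!/(5! x 19!).

Final answer: \binom{24}{5} = 42504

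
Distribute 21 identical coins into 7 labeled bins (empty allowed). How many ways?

Stars and bars: C(n+k-1, k-1) = C(27,6).

Final answer: C(27,6) = 296010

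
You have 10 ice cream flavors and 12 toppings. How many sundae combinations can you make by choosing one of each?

By the multiplication principle: 10 x 12.

Final answer: 120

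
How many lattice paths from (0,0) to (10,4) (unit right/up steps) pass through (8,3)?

Paths (0,0)->(8,3): C(11,3) = 165.
Paths (8,3)->(10,4): C(3,1) = 3.
By multiplication principle: 165 x 3.

Final answer: 495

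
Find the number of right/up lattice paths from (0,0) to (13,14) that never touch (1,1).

Total paths to (13,14): C(27,14) = 20058300.
Paths through (1,1): C(2,1) x C(25,13) = 10400600.
Avoiding (1,1): 20058300 - 10400600.

Final answer: 9657700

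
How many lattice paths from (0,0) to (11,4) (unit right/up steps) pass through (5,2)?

Paths (0,0)->(5,2): C(7,2) = 21.
Paths (5,2)->(11,4): C(8,2) = 28.
By multiplication principle: 21 x 28.

Final answer: 588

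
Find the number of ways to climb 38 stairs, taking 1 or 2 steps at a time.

Let f(n) count the ways. The last step is size 1 or 2, so f(n) = f(n-1) + f(n-2) with f(1)=1, f(2)=2.
Computing successive values: f(1)=1, f(2)=2, f(3)=3, f(4)=5, f(5)=8, f(6)=13, f(7)=21, f(8)=34, f(9)=55, f(10)=89, f(11)=144, f(12)=233, f(13)=377, f(14)=610, f(15)=987, f(16)=1597, f(17)=2584, f(18)=4181, f(19)=6765, f(20)=10946, f(21)=17711, f(22)=28657, f(23)=46368, f(24)=75025, f(25)=121393, f(26)=196418, f(27)=317811, f(28)=514229, f(29)=832040, f(30)=1346269, f(31)=2178309, f(32)=3524578, f(33)=5702887, f(34)=9227465, f(35)=14930352, f(36)=24157817, f(37)=39088169, f(38)=63245986.

Final answer: 63245986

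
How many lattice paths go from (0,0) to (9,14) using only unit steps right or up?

Each path has 9 right steps and 14 up steps in some order (23 steps total).
Choose which 14 of the 23 steps are up: C(23,14).

Final answer: C(23,14) = 817190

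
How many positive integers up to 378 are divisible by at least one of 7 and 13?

Multiples of 7: 54. Multiples of 13: 29. Of both (lcm=91): 4.
By inclusion-exclusion: 54 + 29 - 4.

Final answer: 79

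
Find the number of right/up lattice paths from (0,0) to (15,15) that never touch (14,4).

Total paths to (15,15): C(30,15) = 155117520.
Paths through (14,4): C(18,4) x C(12,11) = 36720.
Avoiding (14,4): 155117520 - 36720.

Final answer: 155080800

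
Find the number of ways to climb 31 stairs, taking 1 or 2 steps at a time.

Condition on the final move: it is a 1-step (f(n-1) ways to get there) or a 2-step (f(n-2) ways), so f(n) = f(n-1) + f(n-2), with f(1)=1, f(2)=2.
Computing successive values: f(1)=1, f(2)=2, f(3)=3, f(4)=5, f(5)=8, f(6)=13, f(7)=21, f(8)=34, f(9)=55, f(10)=89, f(11)=144, f(12)=233, f(13)=377, f(14)=610, f(15)=987, f(16)=1597, f(17)=2584, f(18)=4181, f(19)=6765, f(20)=10946, f(21)=17711, f(22)=28657, f(23)=46368, f(24)=75025, f(25)=121393, f(26)=196418, f(27)=317811, f(28)=514229, f(29)=832040, f(30)=1346269, f(31)=2178309.

Final answer: 2178309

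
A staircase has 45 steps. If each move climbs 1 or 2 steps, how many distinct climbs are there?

Let f(n) count the ways. The last step is size 1 or 2, so f(n) = f(n-1) + f(n-2) with f(1)=1, f(2)=2.
Computing successive values: f(1)=1, f(2)=2, f(3)=3, f(4)=5, f(5)=8, f(6)=13, f(7)=21, f(8)=34, f(9)=55, f(10)=89, f(11)=144, f(12)=233, f(13)=377, f(14)=610, f(15)=987, f(16)=1597, f(17)=2584, f(18)=4181, f(19)=6765, f(20)=10946, f(21)=17711, f(22)=28657, f(23)=46368, f(24)=75025, f(25)=121393, f(26)=196418, f(27)=317811, f(28)=514229, f(29)=832040, f(30)=1346269, f(31)=2178309, f(32)=3524578, f(33)=5702887, f(34)=9227465, f(35)=14930352, f(36)=24157817, f(37)=39088169, f(38)=63245986, f(39)=102334155, f(40)=165580141, f(41)=267914296, f(42)=433494437, f(43)=701408733, f(44)=1134903170, f(45)=1836311903.

Final answer: 1836311903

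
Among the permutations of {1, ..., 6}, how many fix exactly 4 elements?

Choose which 4 elements are fixed: C(6,4) = 15.
Derange the remaining 2 using D(j) = (j-1)(D(j-1) + D(j-2)), D(0)=1, D(1)=0: D(2)=1.
Total: 15 x 1.

Final answer: C(6,4) D(2) = 15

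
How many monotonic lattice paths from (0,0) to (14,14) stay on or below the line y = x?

Total monotonic paths to (14,14): C(28,14) = 40116600.
A path is bad iff it touches y = x + 1; reflecting its initial segment maps bad paths bijectively onto all paths to (13,15), of which there are C(28,15) = 37442160.
Valid Dyck paths: 40116600 - 37442160.
(Check: C(28,14) - C(28,15) = C(28,14)/15, the Catalan number C_{14}.)

Final answer: C_{14} = 2674440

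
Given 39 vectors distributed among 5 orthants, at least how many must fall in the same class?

By pigeonhole with 39 objects and 5 categories: ceiling(39/5).

Final answer: 8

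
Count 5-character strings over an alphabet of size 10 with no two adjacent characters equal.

Let g(n) count such strings. g(1) = 10, and each valid string of length n-1 extends in 9 ways (any symbol but the last), so g(n) = 9 g(n-1).
Total: g(5) = 10 x 9^4.

Final answer: 10 x 9^{4} = 65610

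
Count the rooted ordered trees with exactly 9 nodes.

The structures are counted by the Catalan number C_n. Here n = 9 - 1 = 8.
C_n = C(2n,n) - C(2n,n+1), so C_{8} = C(16,8) - C(16,9) = 12870 - 11440.

Final answer: C_{8} = 1430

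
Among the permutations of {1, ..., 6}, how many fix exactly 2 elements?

Choose which 2 elements are fixed: C(6,2) = 15.
Derange the remaining 4 using D(j) = (j-1)(D(j-1) + D(j-2)), D(0)=1, D(1)=0: D(2)=1, D(3)=2, D(4)=9.
Total: 15 x 9.

Final answer: C(6,2) D(4) = 135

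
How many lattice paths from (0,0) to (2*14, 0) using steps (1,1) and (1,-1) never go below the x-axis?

Total monotonic paths to (14,14): C(28,14) = 40116600.
A path is bad iff it touches y = x + 1; reflecting its initial segment maps bad paths bijectively onto all paths to (13,15), of which there are C(28,15) = 37442160.
Valid Dyck paths: 40116600 - 37442160.
(These counts are the Catalan numbers.)

Final answer: C_{14} = 2674440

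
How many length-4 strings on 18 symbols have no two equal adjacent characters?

Let g(n) count such strings. g(1) = 18, and each valid string of length n-1 extends in 17 ways (any symbol but the last), so g(n) = 17 g(n-1).
Total: g(4) = 18 x 17^3.

Final answer: 18 x 17^{3} = 88434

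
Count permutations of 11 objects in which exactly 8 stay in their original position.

Choose which 8 elements are fixed: C(11,8) = 165.
Derange the remaining 3 using D(j) = (j-1)(D(j-1) + D(j-2)), D(0)=1, D(1)=0: D(2)=1, D(3)=2.
Total: 165 x 2.

Final answer: C(11,8) D(3) = 330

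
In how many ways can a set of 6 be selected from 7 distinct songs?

C(7,6) = 7!/(6! x (7-6)!).

Final answer: C(7,6) = 7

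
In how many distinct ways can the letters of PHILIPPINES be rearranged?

Letters (E:1, H:1, I:3, L:1, N:1, P:3, S:1). Total letters: 11.
Permutations = 11!/(3! x 3!).

Final answer: 1108800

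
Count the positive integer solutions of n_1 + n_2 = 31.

Substitute n'_i = n_i - 1 (so n'_i >= 0). Then sum n'_i = 31 - 2 = 29.
Stars and bars: C(29+2-1, 2-1) = C(30,1).

Final answer: C(30,1) = 30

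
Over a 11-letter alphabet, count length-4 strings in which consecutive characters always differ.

Let g(n) count such strings. g(1) = 11, and each valid string of length n-1 extends in 10 ways (any symbol but the last), so g(n) = 10 g(n-1).
Total: g(4) = 11 x 10^3.

Final answer: 11 x 10^{3} = 11000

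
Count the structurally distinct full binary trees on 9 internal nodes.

This is counted by the nth Catalan number C_n. Here n = 9.
C_n = C(2n,n) - C(2n,n+1), so C_{9} = C(18,9) - C(18,10) = 48620 - 43758.

Final answer: C_{9} = 4862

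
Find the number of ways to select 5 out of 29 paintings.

C(29,5) = 29!/(5! x 24!).

Final answer: \binom{29}{5} = 118755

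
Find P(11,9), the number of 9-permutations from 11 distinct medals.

P(11,9) = 11!/(11-9)! = 11!/2!.

Final answer: P(11,9) = 19958400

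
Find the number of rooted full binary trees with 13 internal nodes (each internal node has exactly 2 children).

This is counted by the nth Catalan number C_n. Here n = 13.
C_n = C(2n,n)/(n+1), so C_{13} = C(26,13)/14 = 10400600/14.

Final answer: C_{13} = 742900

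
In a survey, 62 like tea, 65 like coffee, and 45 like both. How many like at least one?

|A union B| = |A| + |B| - |A intersect B| = 62 + 65 - 45.

Final answer: 82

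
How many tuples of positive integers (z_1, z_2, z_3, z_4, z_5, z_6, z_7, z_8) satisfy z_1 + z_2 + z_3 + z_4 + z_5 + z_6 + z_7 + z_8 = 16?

Substitute z'_i = z_i - 1 (so z'_i >= 0). Then sum z'_i = 16 - 8 = 8.
Stars and bars: C(8+8-1, 8-1) = C(15,7).

Final answer: C(15,7) = 6435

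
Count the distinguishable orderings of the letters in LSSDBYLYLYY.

Letters (B:1, D:1, L:3, S:2, Y:4). Total letters: 11.
Permutations = 11!/(4! x 3! x 2!).

Final answer: 138600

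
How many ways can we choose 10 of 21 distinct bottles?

C(21,10) = 21!/(10! x 11!).

Final answer: \binom{21}{10} = 352716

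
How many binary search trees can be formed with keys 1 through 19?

This is a standard Catalan-number count: the answer is C_n. Here n = 19.
C_n = (2n)!/(n!(n+1)!), so C_{19} = 38!/(19! x 20!) = C(38,19)/20 = 35345263800/20.

Final answer: C_{19} = 1767263190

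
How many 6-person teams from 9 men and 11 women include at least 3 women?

Sum over valid woman counts:
C(11,3)C(9,3) = 13860
C(11,4)C(9,2) = 11880
C(11,5)C(9,1) = 4158
C(11,6)C(9,0) = 462
Total: 13860 + 11880 + 4158 + 462.

Final answer: 30360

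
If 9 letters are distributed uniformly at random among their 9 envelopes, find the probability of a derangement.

Derangements satisfy D(n) = (n-1)(D(n-1) + D(n-2)), starting from D(0)=1, D(1)=0.
Building up: D(2)=1, D(3)=2, D(4)=9, D(5)=44, D(6)=265, D(7)=1854, D(8)=14833, D(9)=133496.
Total arrangements: 9! = 362880.
Probability = D(9)/9! = 16687/45360.

Final answer: D(9)/9! = 133496/362880 = 0.367879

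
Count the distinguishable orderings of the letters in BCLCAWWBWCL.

Letters (A:1, B:2, C:3, L:2, W:3). Total letters: 11.
Permutations = 11!/(3! x 3! x 2! x 2!).

Final answer: 277200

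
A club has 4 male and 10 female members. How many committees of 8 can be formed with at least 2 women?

Sum over valid woman counts:
C(10,4)C(4,4) = 210
C(10,5)C(4,3) = 1008
C(10,6)C(4,2) = 1260
C(10,7)C(4,1) = 480
C(10,8)C(4,0) = 45
Total: 210 + 1008 + 1260 + 480 + 45.

Final answer: 3003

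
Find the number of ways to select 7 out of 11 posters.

C(11,7) = 11!/(7! x (11-7)!).

Final answer: C(11,7) = 330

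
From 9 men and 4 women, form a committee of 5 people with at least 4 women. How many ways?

Sum over valid woman counts:
C(4,4)C(9,1).

Final answer: 9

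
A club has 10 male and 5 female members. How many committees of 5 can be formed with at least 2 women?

Sum over valid woman counts:
C(5,2)C(10,3) = 1200
C(5,3)C(10,2) = 450
C(5,4)C(10,1) = 50
C(5,5)C(10,0) = 1
Total: 1200 + 450 + 50 + 1.

Final answer: 1701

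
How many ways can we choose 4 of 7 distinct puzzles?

C(7,4) = 7!/(4! x (7-4)!).

Final answer: C(7,4) = 35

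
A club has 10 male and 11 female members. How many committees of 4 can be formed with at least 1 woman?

Sum over valid woman counts:
C(11,1)C(10,3) = 1320
C(11,2)C(10,2) = 2475
C(11,3)C(10,1) = 1650
C(11,4)C(10,0) = 330
Total: 1320 + 2475 + 1650 + 330.

Final answer: 5775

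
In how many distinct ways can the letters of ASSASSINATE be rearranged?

Letters (A:3, E:1, I:1, N:1, S:4, T:1). Total letters: 11.
Permutations = 11!/(4! x 3!).

Final answer: 277200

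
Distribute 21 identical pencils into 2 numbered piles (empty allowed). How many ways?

Stars and bars: C(n+k-1, k-1) = C(22,1).

Final answer: C(22,1) = 22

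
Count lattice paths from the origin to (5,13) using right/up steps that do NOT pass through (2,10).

Total paths to (5,13): C(18,13) = 8568.
Paths through (2,10): C(12,10) x C(6,3) = 1320.
Avoiding (2,10): 8568 - 1320.

Final answer: 7248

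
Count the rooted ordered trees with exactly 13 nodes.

The structures are counted by the Catalan number C_n. Here n = 13 - 1 = 12.
C_n = C(2n,n)/(n+1), so C_{12} = C(24,12)/13 = 2704156/13.

Final answer: C_{12} = 208012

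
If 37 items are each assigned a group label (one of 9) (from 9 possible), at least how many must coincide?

There are 9 possible values for group label (one of 9). With 37 items and 9 categories, by pigeonhole: ceiling(37/9).

Final answer: 5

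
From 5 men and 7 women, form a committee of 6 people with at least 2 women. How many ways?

Sum over valid woman counts:
C(7,2)C(5,4) = 105
C(7,3)C(5,3) = 350
C(7,4)C(5,2) = 350
C(7,5)C(5,1) = 105
C(7,6)C(5,0) = 7
Total: 105 + 350 + 350 + 105 + 7.

Final answer: 917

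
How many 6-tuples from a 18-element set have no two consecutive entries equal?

Let g(n) count such strings. g(1) = 18, and each valid string of length n-1 extends in 17 ways (any symbol but the last), so g(n) = 17 g(n-1).
Total: g(6) = 18 x 17^5.

Final answer: 18 x 17^{5} = 25557426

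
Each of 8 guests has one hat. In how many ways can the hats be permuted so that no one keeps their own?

Use the recurrence D(n) = (n-1)(D(n-1) + D(n-2)) with D(0)=1, D(1)=0.
D(2) = 1 x (0 + 1) = 1
D(3) = 2 x (1 + 0) = 2
D(4) = 3 x (2 + 1) = 9
D(5) = 4 x (9 + 2) = 44
D(6) = 5 x (44 + 9) = 265
D(7) = 6 x (265 + 44) = 1854
D(8) = 7 x (D(7) + D(6)) = 7 x (1854 + 265)

Final answer: D(8) = 14833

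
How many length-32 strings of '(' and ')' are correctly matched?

This is counted by the nth Catalan number C_n. Here n = 16 (pairs).
C_n = (2n)!/(n!(n+1)!), so C_{16} = 32!/(16! x 17!) = C(32,16)/17 = 601080390/17.

Final answer: C_{16} = 35357670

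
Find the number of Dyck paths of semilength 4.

Total monotonic paths to (4,4): C(8,4) = 70.
Paths that cross above y=x (reflection bijection): C(8,5) = 56.
Valid Dyck paths: 70 - 56.
(These counts are the Catalan numbers.)

Final answer: C_{4} = 14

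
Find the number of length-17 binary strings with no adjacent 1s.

Let a(n) count valid strings. If the last bit is 0 the prefix is any valid string of length n-1; if it is 1 the string must end in 01 with a valid prefix of length n-2. So a(n) = a(n-1) + a(n-2), a(1)=2, a(2)=3.
Building up term by term: a(1)=2, a(2)=3, a(3)=5, a(4)=8, a(5)=13, a(6)=21, a(7)=34, a(8)=55, a(9)=89, a(10)=144, a(11)=233, a(12)=377, a(13)=610, a(14)=987, a(15)=1597, a(16)=2584, a(17)=4181.

Final answer: 4181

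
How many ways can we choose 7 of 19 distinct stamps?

C(19,7) = 19!/(7! x 12!).

Final answer: \binom{19}{7} = 50388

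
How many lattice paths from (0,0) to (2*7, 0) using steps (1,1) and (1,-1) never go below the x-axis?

Total monotonic paths to (7,7): C(14,7) = 3432.
A path is bad iff it touches y = x + 1; reflecting its initial segment maps bad paths bijectively onto all paths to (6,8), of which there are C(14,8) = 3003.
Valid Dyck paths: 3432 - 3003.
(These counts are the Catalan numbers.)

Final answer: C_{7} = 429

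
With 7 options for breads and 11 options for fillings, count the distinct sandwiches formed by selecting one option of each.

By the multiplication principle: 7 x 11.

Final answer: 77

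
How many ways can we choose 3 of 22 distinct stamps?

C(22,3) = 22!/(3! x (22-3)!).

Final answer: C(22,3) = 1540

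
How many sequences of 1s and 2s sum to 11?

Let f(n) be the number of climbs. Removing the last move (1 or 2 steps) gives f(n) = f(n-1) + f(n-2); base cases f(1)=1, f(2)=2.
Building up term by term: f(1)=1, f(2)=2, f(3)=3, f(4)=5, f(5)=8, f(6)=13, f(7)=21, f(8)=34, f(9)=55, f(10)=89, f(11)=144.

Final answer: 144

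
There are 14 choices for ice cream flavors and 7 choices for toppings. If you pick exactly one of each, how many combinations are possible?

By the multiplication principle: 14 x 7.

Final answer: 98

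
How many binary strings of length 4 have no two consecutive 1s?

Let a(n) count valid strings. If the last bit is 0 the prefix is any valid string of length n-1; if it is 1 the string must end in 01 with a valid prefix of length n-2. So a(n) = a(n-1) + a(n-2), a(1)=2, a(2)=3.
Iterating the recurrence: a(1)=2, a(2)=3, a(3)=5, a(4)=8.

Final answer: 8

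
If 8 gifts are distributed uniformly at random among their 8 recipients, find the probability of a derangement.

D(n) = (n-1)(D(n-1) + D(n-2)), D(0)=1, D(1)=0.
Building up: D(2)=1, D(3)=2, D(4)=9, D(5)=44, D(6)=265, D(7)=1854, D(8)=14833.
Total arrangements: 8! = 40320.
Probability = D(8)/8! = 2119/5760.

Final answer: D(8)/8! = 14833/40320 = 0.367882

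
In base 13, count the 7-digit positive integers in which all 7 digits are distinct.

The leading digit has 12 choices (anything but zero); the next has 12 (anything but the first), then 11, and so on, one fewer each time.
Total: 12 x 12 x 11 x 10 x 9 x 8 x 7.

Final answer: 7983360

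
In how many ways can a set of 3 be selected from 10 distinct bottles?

C(10,3) = 10!/(3! x 7!).

Final answer: \binom{10}{3} = 120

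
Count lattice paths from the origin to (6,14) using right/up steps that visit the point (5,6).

Paths (0,0)->(5,6): C(11,6) = 462.
Paths (5,6)->(6,14): C(9,8) = 9.
By multiplication principle: 462 x 9.

Final answer: 4158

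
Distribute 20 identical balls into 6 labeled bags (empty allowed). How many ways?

Stars and bars: C(n+k-1, k-1) = C(25,5).

Final answer: C(25,5) = 53130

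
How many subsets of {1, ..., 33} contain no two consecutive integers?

Condition on whether n belongs to the subset: if not, any valid subset of {1, ..., n-1} works (a(n-1)); if so, n-1 is excluded and the rest is a valid subset of {1, ..., n-2} (a(n-2)). Hence a(n) = a(n-1) + a(n-2), a(1)=2, a(2)=3.
Building up term by term: a(1)=2, a(2)=3, a(3)=5, a(4)=8, a(5)=13, a(6)=21, a(7)=34, a(8)=55, a(9)=89, a(10)=144, a(11)=233, a(12)=377, a(13)=610, a(14)=987, a(15)=1597, a(16)=2584, a(17)=4181, a(18)=6765, a(19)=10946, a(20)=17711, a(21)=28657, a(22)=46368, a(23)=75025, a(24)=121393, a(25)=196418, a(26)=317811, a(27)=514229, a(28)=832040, a(29)=1346269, a(30)=2178309, a(31)=3524578, a(32)=5702887, a(33)=9227465.

Final answer: 9227465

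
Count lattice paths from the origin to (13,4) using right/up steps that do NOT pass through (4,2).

Total paths to (13,4): C(17,4) = 2380.
Paths through (4,2): C(6,2) x C(11,2) = 825.
Avoiding (4,2): 2380 - 825.

Final answer: 1555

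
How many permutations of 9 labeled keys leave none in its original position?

Derangements satisfy D(n) = (n-1)(D(n-1) + D(n-2)), starting from D(0)=1, D(1)=0.
D(2) = 1 x (0 + 1) = 1
D(3) = 2 x (1 + 0) = 2
D(4) = 3 x (2 + 1) = 9
D(5) = 4 x (9 + 2) = 44
D(6) = 5 x (44 + 9) = 265
D(7) = 6 x (265 + 44) = 1854
D(8) = 7 x (1854 + 265) = 14833
D(9) = 8 x (D(8) + D(7)) = 8 x (14833 + 1854)

Final answer: D(9) = 133496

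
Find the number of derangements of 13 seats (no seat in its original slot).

Derangements satisfy D(n) = (n-1)(D(n-1) + D(n-2)), starting from D(0)=1, D(1)=0.
D(2) = 1 x (0 + 1) = 1
D(3) = 2 x (1 + 0) = 2
D(4) = 3 x (2 + 1) = 9
D(5) = 4 x (9 + 2) = 44
D(6) = 5 x (44 + 9) = 265
D(7) = 6 x (265 + 44) = 1854
D(8) = 7 x (1854 + 265) = 14833
D(9) = 8 x (14833 + 1854) = 133496
D(10) = 9 x (133496 + 14833) = 1334961
D(11) = 10 x (1334961 + 133496) = 14684570
D(12) = 11 x (14684570 + 1334961) = 176214841
D(13) = 12 x (D(12) + D(11)) = 12 x (176214841 + 14684570)

Final answer: D(13) = 2290792932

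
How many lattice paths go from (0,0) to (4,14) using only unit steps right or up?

Each path has 4 right steps and 14 up steps in some order (18 steps total).
Choose which 14 of the 18 steps are up: C(18,14).

Final answer: C(18,14) = 3060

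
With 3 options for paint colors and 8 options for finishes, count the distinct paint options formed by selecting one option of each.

By the multiplication principle: 3 x 8.

Final answer: 24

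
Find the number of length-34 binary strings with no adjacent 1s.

A valid string ends in 0 (append to any length-(n-1) valid string) or in 01 (append to any length-(n-2) valid string), so a(n) = a(n-1) + a(n-2) with a(1)=2, a(2)=3.
Iterating the recurrence: a(1)=2, a(2)=3, a(3)=5, a(4)=8, a(5)=13, a(6)=21, a(7)=34, a(8)=55, a(9)=89, a(10)=144, a(11)=233, a(12)=377, a(13)=610, a(14)=987, a(15)=1597, a(16)=2584, a(17)=4181, a(18)=6765, a(19)=10946, a(20)=17711, a(21)=28657, a(22)=46368, a(23)=75025, a(24)=121393, a(25)=196418, a(26)=317811, a(27)=514229, a(28)=832040, a(29)=1346269, a(30)=2178309, a(31)=3524578, a(32)=5702887, a(33)=9227465, a(34)=14930352.

Final answer: 14930352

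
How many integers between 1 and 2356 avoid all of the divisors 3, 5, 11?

|div by 3|=785, |div by 5|=471, |div by 11|=214.
|div by 3&5|=157, |div by 3&11|=71, |div by 5&11|=42, |div by all|=14.
By inclusion-exclusion, divisible by at least one: 785+471+214-157-71-42+14 = 1214.
Not divisible by any: 2356 - 1214.

Final answer: 1142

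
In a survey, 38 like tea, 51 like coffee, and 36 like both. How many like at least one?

|A union B| = |A| + |B| - |A intersect B| = 38 + 51 - 36.

Final answer: 53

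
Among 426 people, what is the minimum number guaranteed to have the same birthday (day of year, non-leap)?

There are 365 possible values for birthday (day of year, non-leap). With 426 people and 365 categories, by pigeonhole: ceiling(426/365).

Final answer: 2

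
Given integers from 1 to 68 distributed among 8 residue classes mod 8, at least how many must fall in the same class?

By pigeonhole with 68 objects and 8 categories: ceiling(68/8).

Final answer: 9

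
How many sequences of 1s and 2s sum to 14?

Condition on the final move: it is a 1-step (f(n-1) ways to get there) or a 2-step (f(n-2) ways), so f(n) = f(n-1) + f(n-2), with f(1)=1, f(2)=2.
Building up term by term: f(1)=1, f(2)=2, f(3)=3, f(4)=5, f(5)=8, f(6)=13, f(7)=21, f(8)=34, f(9)=55, f(10)=89, f(11)=144, f(12)=233, f(13)=377, f(14)=610.

Final answer: 610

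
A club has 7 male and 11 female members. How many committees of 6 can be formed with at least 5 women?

Sum over valid woman counts:
C(11,5)C(7,1) = 3234
C(11,6)C(7,0) = 462
Total: 3234 + 462.

Final answer: 3696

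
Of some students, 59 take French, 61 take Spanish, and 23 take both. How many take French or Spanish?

|A union B| = |A| + |B| - |A intersect B| = 59 + 61 - 23.

Final answer: 97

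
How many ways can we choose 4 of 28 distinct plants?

C(28,4) = 28!/(4! x 24!).

Final answer: \binom{28}{4} = 20475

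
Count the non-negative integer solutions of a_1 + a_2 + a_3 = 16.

Stars and bars with 16 stars and 2 bars:
C(16+3-1, 3-1) = C(18,2).

Final answer: C(18,2) = 153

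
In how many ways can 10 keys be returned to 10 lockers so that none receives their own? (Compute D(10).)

Derangements satisfy D(n) = (n-1)(D(n-1) + D(n-2)), starting from D(0)=1, D(1)=0.
D(2) = 1 x (0 + 1) = 1
D(3) = 2 x (1 + 0) = 2
D(4) = 3 x (2 + 1) = 9
D(5) = 4 x (9 + 2) = 44
D(6) = 5 x (44 + 9) = 265
D(7) = 6 x (265 + 44) = 1854
D(8) = 7 x (1854 + 265) = 14833
D(9) = 8 x (14833 + 1854) = 133496
D(10) = 9 x (D(9) + D(8)) = 9 x (133496 + 14833)

Final answer: D(10) = 1334961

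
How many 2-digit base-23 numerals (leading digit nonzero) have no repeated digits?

First digit: 22 (nonzero). Second: 22 (not first). Third: 21, etc.
Total: 22 x 22.

Final answer: 484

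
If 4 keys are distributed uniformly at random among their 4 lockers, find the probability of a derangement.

Use the recurrence D(n) = (n-1)(D(n-1) + D(n-2)) with D(0)=1, D(1)=0.
Building up: D(2)=1, D(3)=2, D(4)=9.
Total arrangements: 4! = 24.
Probability = D(4)/4! = 3/8.

Final answer: D(4)/4! = 9/24 = 0.375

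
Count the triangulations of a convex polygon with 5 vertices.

This is a standard Catalan-number count: the answer is C_n. Here n = 5 - 2 = 3.
C_n = C(2n,n)/(n+1), so C_{3} = C(6,3)/4 = 20/4.

Final answer: C_{3} = 5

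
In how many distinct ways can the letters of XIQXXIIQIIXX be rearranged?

Letters (I:5, Q:2, X:5). Total letters: 12.
Permutations = 12!/(5! x 5! x 2!).

Final answer: 16632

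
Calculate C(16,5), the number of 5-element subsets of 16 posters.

C(16,5) = 16!/(5! x 11!).

Final answer: \binom{16}{5} = 4368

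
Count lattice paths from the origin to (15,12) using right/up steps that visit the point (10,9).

Paths (0,0)->(10,9): C(19,9) = 92378.
Paths (10,9)->(15,12): C(8,3) = 56.
By multiplication principle: 92378 x 56.

Final answer: 5173168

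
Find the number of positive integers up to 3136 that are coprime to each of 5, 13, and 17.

|div by 5|=627, |div by 13|=241, |div by 17|=184.
|div by 5&13|=48, |div by 5&17|=36, |div by 13&17|=14, |div by all|=2.
By inclusion-exclusion, divisible by at least one: 627+241+184-48-36-14+2 = 956.
Not divisible by any: 3136 - 956.

Final answer: 2180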